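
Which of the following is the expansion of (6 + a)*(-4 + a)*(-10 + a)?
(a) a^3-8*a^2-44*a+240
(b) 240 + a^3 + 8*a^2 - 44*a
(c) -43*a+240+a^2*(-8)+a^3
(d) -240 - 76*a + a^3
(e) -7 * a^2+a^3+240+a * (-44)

Expanding (6 + a)*(-4 + a)*(-10 + a):
= a^3-8*a^2-44*a+240
a) a^3-8*a^2-44*a+240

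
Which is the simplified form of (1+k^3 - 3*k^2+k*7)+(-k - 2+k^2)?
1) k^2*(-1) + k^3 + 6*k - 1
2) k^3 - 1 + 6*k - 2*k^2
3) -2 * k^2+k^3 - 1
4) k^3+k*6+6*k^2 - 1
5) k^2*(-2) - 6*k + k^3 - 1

Adding the polynomials and combining like terms:
(1 + k^3 - 3*k^2 + k*7) + (-k - 2 + k^2)
= k^3 - 1 + 6*k - 2*k^2
2) k^3 - 1 + 6*k - 2*k^2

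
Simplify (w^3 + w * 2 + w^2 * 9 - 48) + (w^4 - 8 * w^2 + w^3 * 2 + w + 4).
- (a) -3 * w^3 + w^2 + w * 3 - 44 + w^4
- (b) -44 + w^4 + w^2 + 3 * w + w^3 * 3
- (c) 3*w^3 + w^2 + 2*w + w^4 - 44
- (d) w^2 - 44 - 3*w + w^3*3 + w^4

Adding the polynomials and combining like terms:
(w^3 + w*2 + w^2*9 - 48) + (w^4 - 8*w^2 + w^3*2 + w + 4)
= -44 + w^4 + w^2 + 3 * w + w^3 * 3
b) -44 + w^4 + w^2 + 3 * w + w^3 * 3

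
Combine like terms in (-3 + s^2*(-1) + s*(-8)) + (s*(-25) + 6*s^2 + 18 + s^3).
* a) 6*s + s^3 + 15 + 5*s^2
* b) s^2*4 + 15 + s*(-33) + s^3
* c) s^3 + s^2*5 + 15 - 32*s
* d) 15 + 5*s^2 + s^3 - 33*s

Adding the polynomials and combining like terms:
(-3 + s^2*(-1) + s*(-8)) + (s*(-25) + 6*s^2 + 18 + s^3)
= 15 + 5*s^2 + s^3 - 33*s
d) 15 + 5*s^2 + s^3 - 33*s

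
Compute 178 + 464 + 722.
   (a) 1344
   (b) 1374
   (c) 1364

First: 178 + 464 = 642
Then: 642 + 722 = 1364
c) 1364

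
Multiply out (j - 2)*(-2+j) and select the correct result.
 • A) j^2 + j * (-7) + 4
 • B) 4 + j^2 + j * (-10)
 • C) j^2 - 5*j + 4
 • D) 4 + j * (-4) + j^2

Expanding (j - 2)*(-2+j):
= 4 + j * (-4) + j^2
D) 4 + j * (-4) + j^2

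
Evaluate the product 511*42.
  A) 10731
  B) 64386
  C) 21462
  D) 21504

511 * 42 = 21462
C) 21462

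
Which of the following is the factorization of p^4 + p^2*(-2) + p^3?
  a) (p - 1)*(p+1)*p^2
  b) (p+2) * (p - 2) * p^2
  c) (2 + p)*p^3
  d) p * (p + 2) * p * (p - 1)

We need to factor p^4 + p^2*(-2) + p^3.
The factored form is p * (p + 2) * p * (p - 1).
d) p * (p + 2) * p * (p - 1)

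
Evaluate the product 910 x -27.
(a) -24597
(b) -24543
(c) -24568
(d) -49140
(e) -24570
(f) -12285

910 * -27 = -24570
e) -24570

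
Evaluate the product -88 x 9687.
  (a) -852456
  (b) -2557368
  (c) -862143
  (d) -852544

-88 * 9687 = -852456
a) -852456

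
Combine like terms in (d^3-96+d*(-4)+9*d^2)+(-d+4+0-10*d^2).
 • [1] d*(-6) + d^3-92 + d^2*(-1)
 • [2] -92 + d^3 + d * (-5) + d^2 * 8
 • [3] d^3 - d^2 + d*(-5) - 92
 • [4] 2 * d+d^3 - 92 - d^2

Adding the polynomials and combining like terms:
(d^3 - 96 + d*(-4) + 9*d^2) + (-d + 4 + 0 - 10*d^2)
= d^3 - d^2 + d*(-5) - 92
3) d^3 - d^2 + d*(-5) - 92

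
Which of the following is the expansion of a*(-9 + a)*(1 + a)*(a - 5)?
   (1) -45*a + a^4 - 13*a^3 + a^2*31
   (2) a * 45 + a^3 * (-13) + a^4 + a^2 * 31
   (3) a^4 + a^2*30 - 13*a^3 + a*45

Expanding a*(-9 + a)*(1 + a)*(a - 5):
= a * 45 + a^3 * (-13) + a^4 + a^2 * 31
2) a * 45 + a^3 * (-13) + a^4 + a^2 * 31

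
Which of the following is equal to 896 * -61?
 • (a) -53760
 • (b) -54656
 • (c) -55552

896 * -61 = -54656
b) -54656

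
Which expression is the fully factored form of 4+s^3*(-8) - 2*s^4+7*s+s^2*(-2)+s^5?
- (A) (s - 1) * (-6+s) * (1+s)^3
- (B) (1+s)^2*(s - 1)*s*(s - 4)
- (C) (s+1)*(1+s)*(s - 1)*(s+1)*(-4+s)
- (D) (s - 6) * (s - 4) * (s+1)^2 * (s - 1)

We need to factor 4+s^3*(-8) - 2*s^4+7*s+s^2*(-2)+s^5.
The factored form is (s+1)*(1+s)*(s - 1)*(s+1)*(-4+s).
C) (s+1)*(1+s)*(s - 1)*(s+1)*(-4+s)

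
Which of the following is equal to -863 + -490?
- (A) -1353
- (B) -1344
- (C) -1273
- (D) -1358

-863 + -490 = -1353
A) -1353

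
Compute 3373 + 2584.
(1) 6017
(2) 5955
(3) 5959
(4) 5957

3373 + 2584 = 5957
4) 5957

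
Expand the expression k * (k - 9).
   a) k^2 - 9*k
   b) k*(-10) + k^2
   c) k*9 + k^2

Expanding k * (k - 9):
= k^2 - 9*k
a) k^2 - 9*k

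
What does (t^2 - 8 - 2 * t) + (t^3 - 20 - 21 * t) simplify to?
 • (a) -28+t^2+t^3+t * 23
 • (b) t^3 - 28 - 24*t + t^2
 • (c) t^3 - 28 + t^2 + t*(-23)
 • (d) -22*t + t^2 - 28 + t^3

Adding the polynomials and combining like terms:
(t^2 - 8 - 2*t) + (t^3 - 20 - 21*t)
= t^3 - 28 + t^2 + t*(-23)
c) t^3 - 28 + t^2 + t*(-23)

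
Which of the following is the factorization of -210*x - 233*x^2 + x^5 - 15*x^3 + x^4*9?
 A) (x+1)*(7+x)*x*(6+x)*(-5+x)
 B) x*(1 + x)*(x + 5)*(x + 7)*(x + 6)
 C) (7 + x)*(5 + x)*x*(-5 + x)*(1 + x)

We need to factor -210*x - 233*x^2 + x^5 - 15*x^3 + x^4*9.
The factored form is (x+1)*(7+x)*x*(6+x)*(-5+x).
A) (x+1)*(7+x)*x*(6+x)*(-5+x)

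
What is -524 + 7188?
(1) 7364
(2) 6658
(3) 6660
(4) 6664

-524 + 7188 = 6664
4) 6664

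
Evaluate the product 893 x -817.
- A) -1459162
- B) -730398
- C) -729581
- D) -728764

893 * -817 = -729581
C) -729581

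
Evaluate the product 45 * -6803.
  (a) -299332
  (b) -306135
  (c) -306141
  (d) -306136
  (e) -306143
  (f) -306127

45 * -6803 = -306135
b) -306135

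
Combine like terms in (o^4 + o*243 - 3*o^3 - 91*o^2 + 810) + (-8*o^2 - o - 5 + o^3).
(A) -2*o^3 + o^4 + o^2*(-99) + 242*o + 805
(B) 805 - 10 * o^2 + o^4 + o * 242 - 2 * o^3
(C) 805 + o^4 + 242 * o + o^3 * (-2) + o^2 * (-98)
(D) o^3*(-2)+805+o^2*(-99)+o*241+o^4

Adding the polynomials and combining like terms:
(o^4 + o*243 - 3*o^3 - 91*o^2 + 810) + (-8*o^2 - o - 5 + o^3)
= -2*o^3 + o^4 + o^2*(-99) + 242*o + 805
A) -2*o^3 + o^4 + o^2*(-99) + 242*o + 805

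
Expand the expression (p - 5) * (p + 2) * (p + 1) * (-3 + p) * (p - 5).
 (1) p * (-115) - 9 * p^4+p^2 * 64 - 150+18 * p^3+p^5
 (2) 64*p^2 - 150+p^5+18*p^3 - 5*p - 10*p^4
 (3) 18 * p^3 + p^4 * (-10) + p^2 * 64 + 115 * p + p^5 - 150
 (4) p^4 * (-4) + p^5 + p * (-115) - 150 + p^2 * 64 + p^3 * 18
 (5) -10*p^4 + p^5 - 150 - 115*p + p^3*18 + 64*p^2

Expanding (p - 5) * (p + 2) * (p + 1) * (-3 + p) * (p - 5):
= -10*p^4 + p^5 - 150 - 115*p + p^3*18 + 64*p^2
5) -10*p^4 + p^5 - 150 - 115*p + p^3*18 + 64*p^2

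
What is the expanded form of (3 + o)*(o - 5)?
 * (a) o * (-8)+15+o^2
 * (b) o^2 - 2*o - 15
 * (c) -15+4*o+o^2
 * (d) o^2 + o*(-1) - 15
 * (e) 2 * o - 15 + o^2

Expanding (3 + o)*(o - 5):
= o^2 - 2*o - 15
b) o^2 - 2*o - 15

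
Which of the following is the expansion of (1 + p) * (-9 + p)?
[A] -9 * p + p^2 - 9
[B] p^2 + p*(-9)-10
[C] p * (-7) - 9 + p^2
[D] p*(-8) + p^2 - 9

Expanding (1 + p) * (-9 + p):
= p*(-8) + p^2 - 9
D) p*(-8) + p^2 - 9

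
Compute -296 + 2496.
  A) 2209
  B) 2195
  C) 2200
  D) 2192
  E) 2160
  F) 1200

-296 + 2496 = 2200
C) 2200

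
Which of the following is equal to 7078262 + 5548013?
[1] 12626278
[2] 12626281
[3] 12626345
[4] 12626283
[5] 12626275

7078262 + 5548013 = 12626275
5) 12626275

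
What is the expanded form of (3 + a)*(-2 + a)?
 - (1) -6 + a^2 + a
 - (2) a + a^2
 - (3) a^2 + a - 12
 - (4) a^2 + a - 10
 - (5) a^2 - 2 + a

Expanding (3 + a)*(-2 + a):
= -6 + a^2 + a
1) -6 + a^2 + a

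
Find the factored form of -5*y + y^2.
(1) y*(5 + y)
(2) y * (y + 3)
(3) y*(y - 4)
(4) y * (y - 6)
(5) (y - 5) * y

We need to factor -5*y + y^2.
The factored form is (y - 5) * y.
5) (y - 5) * y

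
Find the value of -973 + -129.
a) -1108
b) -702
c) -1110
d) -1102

-973 + -129 = -1102
d) -1102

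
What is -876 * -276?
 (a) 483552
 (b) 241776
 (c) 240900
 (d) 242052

-876 * -276 = 241776
b) 241776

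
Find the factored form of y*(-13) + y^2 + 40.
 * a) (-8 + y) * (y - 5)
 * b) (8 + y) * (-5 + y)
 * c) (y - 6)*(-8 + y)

We need to factor y*(-13) + y^2 + 40.
The factored form is (-8 + y) * (y - 5).
a) (-8 + y) * (y - 5)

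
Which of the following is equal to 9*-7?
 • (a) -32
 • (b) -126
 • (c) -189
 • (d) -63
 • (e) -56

9 * -7 = -63
d) -63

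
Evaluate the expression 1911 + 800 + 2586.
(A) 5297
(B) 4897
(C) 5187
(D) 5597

First: 1911 + 800 = 2711
Then: 2711 + 2586 = 5297
A) 5297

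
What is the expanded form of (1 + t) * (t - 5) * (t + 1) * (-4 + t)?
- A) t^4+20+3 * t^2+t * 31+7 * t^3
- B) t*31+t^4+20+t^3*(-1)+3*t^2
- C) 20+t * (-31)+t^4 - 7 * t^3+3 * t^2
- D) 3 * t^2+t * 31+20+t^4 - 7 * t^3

Expanding (1 + t) * (t - 5) * (t + 1) * (-4 + t):
= 3 * t^2+t * 31+20+t^4 - 7 * t^3
D) 3 * t^2+t * 31+20+t^4 - 7 * t^3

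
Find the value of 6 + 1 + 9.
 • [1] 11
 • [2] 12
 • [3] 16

First: 6 + 1 = 7
Then: 7 + 9 = 16
3) 16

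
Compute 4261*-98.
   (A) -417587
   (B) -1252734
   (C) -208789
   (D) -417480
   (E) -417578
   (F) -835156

4261 * -98 = -417578
E) -417578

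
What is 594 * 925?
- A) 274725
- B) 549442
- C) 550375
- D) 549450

594 * 925 = 549450
D) 549450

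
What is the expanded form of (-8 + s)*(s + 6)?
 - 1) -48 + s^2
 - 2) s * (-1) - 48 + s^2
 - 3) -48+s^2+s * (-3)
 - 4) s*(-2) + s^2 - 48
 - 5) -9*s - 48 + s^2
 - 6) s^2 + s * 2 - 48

Expanding (-8 + s)*(s + 6):
= s*(-2) + s^2 - 48
4) s*(-2) + s^2 - 48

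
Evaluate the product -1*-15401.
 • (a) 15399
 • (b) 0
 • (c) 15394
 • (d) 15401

-1 * -15401 = 15401
d) 15401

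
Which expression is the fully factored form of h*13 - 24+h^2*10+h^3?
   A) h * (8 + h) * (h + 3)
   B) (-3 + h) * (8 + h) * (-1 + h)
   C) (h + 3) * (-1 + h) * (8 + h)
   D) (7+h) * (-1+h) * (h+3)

We need to factor h*13 - 24+h^2*10+h^3.
The factored form is (h + 3) * (-1 + h) * (8 + h).
C) (h + 3) * (-1 + h) * (8 + h)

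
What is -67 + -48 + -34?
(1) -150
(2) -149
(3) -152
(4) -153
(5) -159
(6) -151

First: -67 + -48 = -115
Then: -115 + -34 = -149
2) -149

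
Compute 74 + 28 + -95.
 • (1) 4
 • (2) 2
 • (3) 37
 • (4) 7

First: 74 + 28 = 102
Then: 102 + -95 = 7
4) 7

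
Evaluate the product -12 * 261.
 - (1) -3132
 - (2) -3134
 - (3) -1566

-12 * 261 = -3132
1) -3132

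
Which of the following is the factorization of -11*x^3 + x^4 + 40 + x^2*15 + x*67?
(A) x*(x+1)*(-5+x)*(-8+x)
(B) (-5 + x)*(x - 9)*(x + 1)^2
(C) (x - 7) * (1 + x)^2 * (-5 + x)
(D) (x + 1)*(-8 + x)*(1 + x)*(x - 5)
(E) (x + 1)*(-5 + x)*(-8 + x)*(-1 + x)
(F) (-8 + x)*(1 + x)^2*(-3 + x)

We need to factor -11*x^3 + x^4 + 40 + x^2*15 + x*67.
The factored form is (x + 1)*(-8 + x)*(1 + x)*(x - 5).
D) (x + 1)*(-8 + x)*(1 + x)*(x - 5)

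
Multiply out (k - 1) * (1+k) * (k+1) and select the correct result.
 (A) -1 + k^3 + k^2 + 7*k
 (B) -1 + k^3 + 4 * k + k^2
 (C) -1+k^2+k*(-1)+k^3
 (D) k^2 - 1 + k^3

Expanding (k - 1) * (1+k) * (k+1):
= -1+k^2+k*(-1)+k^3
C) -1+k^2+k*(-1)+k^3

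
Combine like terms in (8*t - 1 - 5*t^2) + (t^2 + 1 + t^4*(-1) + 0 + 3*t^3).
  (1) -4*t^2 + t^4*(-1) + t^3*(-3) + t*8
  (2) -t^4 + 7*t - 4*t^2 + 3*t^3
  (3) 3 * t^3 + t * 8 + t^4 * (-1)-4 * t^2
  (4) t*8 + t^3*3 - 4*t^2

Adding the polynomials and combining like terms:
(8*t - 1 - 5*t^2) + (t^2 + 1 + t^4*(-1) + 0 + 3*t^3)
= 3 * t^3 + t * 8 + t^4 * (-1)-4 * t^2
3) 3 * t^3 + t * 8 + t^4 * (-1)-4 * t^2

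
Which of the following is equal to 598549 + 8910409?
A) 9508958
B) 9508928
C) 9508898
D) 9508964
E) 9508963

598549 + 8910409 = 9508958
A) 9508958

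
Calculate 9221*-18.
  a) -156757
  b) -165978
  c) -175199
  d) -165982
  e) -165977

9221 * -18 = -165978
b) -165978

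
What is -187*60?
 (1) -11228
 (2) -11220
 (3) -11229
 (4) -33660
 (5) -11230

-187 * 60 = -11220
2) -11220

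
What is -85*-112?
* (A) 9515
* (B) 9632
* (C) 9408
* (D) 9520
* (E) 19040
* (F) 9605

-85 * -112 = 9520
D) 9520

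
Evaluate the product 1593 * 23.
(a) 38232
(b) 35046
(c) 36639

1593 * 23 = 36639
c) 36639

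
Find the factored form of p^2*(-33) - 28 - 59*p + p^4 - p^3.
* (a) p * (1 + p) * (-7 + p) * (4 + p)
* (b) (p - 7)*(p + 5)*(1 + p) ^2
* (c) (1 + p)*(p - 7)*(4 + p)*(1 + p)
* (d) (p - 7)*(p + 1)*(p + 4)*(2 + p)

We need to factor p^2*(-33) - 28 - 59*p + p^4 - p^3.
The factored form is (1 + p)*(p - 7)*(4 + p)*(1 + p).
c) (1 + p)*(p - 7)*(4 + p)*(1 + p)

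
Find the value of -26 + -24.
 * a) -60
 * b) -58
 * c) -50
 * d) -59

-26 + -24 = -50
c) -50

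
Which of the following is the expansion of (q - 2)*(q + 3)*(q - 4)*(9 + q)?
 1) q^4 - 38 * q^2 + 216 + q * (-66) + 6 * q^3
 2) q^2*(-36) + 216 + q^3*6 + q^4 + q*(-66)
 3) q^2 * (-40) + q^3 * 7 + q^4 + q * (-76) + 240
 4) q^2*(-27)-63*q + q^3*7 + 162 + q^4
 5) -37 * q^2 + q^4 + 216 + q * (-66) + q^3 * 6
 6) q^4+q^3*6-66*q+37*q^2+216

Expanding (q - 2)*(q + 3)*(q - 4)*(9 + q):
= -37 * q^2 + q^4 + 216 + q * (-66) + q^3 * 6
5) -37 * q^2 + q^4 + 216 + q * (-66) + q^3 * 6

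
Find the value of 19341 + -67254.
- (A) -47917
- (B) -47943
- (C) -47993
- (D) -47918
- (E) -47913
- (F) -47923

19341 + -67254 = -47913
E) -47913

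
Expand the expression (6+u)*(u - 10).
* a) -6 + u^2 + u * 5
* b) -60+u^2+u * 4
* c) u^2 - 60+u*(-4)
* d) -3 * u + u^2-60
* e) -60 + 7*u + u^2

Expanding (6+u)*(u - 10):
= u^2 - 60+u*(-4)
c) u^2 - 60+u*(-4)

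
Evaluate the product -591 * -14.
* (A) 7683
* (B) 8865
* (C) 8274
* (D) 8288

-591 * -14 = 8274
C) 8274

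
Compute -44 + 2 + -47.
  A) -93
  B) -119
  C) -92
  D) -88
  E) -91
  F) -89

First: -44 + 2 = -42
Then: -42 + -47 = -89
F) -89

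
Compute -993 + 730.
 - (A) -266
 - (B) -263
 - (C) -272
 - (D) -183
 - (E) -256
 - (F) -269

-993 + 730 = -263
B) -263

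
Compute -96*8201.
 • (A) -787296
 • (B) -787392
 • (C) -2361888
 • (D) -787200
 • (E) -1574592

-96 * 8201 = -787296
A) -787296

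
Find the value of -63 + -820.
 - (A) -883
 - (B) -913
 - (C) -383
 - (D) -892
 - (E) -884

-63 + -820 = -883
A) -883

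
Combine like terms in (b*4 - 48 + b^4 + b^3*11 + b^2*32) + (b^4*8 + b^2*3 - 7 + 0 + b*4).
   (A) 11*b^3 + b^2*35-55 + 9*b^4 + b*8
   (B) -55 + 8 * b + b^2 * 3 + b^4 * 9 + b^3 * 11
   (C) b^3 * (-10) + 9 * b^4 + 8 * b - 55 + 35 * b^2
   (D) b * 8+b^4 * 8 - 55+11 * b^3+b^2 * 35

Adding the polynomials and combining like terms:
(b*4 - 48 + b^4 + b^3*11 + b^2*32) + (b^4*8 + b^2*3 - 7 + 0 + b*4)
= 11*b^3 + b^2*35-55 + 9*b^4 + b*8
A) 11*b^3 + b^2*35-55 + 9*b^4 + b*8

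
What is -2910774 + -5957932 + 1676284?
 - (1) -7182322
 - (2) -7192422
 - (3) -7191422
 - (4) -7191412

First: -2910774 + -5957932 = -8868706
Then: -8868706 + 1676284 = -7192422
2) -7192422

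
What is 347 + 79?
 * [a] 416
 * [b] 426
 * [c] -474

347 + 79 = 426
b) 426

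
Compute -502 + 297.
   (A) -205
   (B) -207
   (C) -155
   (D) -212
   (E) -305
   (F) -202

-502 + 297 = -205
A) -205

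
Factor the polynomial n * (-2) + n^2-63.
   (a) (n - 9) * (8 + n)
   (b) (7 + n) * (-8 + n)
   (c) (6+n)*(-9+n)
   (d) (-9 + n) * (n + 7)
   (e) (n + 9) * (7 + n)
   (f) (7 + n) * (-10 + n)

We need to factor n * (-2) + n^2-63.
The factored form is (-9 + n) * (n + 7).
d) (-9 + n) * (n + 7)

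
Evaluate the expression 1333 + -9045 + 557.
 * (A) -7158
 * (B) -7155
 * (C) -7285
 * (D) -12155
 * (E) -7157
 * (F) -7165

First: 1333 + -9045 = -7712
Then: -7712 + 557 = -7155
B) -7155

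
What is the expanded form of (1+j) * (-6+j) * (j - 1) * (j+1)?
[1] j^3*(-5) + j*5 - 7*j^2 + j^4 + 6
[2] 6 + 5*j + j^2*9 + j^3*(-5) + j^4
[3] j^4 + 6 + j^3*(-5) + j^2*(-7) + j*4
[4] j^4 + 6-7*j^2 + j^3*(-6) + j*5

Expanding (1+j) * (-6+j) * (j - 1) * (j+1):
= j^3*(-5) + j*5 - 7*j^2 + j^4 + 6
1) j^3*(-5) + j*5 - 7*j^2 + j^4 + 6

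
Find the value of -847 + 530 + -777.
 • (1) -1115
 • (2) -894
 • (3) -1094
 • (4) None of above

First: -847 + 530 = -317
Then: -317 + -777 = -1094
3) -1094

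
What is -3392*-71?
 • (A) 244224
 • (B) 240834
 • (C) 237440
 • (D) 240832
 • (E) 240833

-3392 * -71 = 240832
D) 240832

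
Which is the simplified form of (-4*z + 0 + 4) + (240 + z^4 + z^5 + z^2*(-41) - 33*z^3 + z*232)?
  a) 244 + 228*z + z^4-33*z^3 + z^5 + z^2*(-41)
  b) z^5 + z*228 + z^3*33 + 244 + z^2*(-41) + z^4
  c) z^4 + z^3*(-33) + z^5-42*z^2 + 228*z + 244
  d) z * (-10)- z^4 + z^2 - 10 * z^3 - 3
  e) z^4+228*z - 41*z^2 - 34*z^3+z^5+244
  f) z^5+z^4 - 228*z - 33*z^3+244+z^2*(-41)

Adding the polynomials and combining like terms:
(-4*z + 0 + 4) + (240 + z^4 + z^5 + z^2*(-41) - 33*z^3 + z*232)
= 244 + 228*z + z^4-33*z^3 + z^5 + z^2*(-41)
a) 244 + 228*z + z^4-33*z^3 + z^5 + z^2*(-41)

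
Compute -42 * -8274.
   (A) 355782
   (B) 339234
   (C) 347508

-42 * -8274 = 347508
C) 347508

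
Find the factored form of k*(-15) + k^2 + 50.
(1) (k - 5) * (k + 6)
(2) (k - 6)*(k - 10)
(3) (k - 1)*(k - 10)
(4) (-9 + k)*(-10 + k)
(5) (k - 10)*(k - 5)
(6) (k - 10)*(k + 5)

We need to factor k*(-15) + k^2 + 50.
The factored form is (k - 10)*(k - 5).
5) (k - 10)*(k - 5)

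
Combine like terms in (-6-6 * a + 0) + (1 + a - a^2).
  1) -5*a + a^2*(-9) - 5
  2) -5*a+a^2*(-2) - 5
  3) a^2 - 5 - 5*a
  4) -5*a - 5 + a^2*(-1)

Adding the polynomials and combining like terms:
(-6 - 6*a + 0) + (1 + a - a^2)
= -5*a - 5 + a^2*(-1)
4) -5*a - 5 + a^2*(-1)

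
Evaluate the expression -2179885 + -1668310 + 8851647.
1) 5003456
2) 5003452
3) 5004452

First: -2179885 + -1668310 = -3848195
Then: -3848195 + 8851647 = 5003452
2) 5003452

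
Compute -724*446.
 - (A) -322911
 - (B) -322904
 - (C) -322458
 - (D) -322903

-724 * 446 = -322904
B) -322904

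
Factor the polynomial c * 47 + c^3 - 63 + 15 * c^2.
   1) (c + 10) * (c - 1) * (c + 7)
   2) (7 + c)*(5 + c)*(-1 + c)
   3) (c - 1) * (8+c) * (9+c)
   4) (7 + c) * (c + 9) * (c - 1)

We need to factor c * 47 + c^3 - 63 + 15 * c^2.
The factored form is (7 + c) * (c + 9) * (c - 1).
4) (7 + c) * (c + 9) * (c - 1)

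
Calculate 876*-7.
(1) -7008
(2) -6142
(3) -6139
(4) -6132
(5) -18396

876 * -7 = -6132
4) -6132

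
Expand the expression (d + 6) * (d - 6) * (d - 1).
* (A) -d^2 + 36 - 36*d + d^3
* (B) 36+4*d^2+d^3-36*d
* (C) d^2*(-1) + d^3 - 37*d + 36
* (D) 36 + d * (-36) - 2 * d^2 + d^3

Expanding (d + 6) * (d - 6) * (d - 1):
= -d^2 + 36 - 36*d + d^3
A) -d^2 + 36 - 36*d + d^3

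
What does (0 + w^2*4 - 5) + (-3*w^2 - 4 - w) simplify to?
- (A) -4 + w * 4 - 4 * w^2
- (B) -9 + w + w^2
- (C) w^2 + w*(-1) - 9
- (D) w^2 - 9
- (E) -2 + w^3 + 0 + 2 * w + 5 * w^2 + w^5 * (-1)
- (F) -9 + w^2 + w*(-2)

Adding the polynomials and combining like terms:
(0 + w^2*4 - 5) + (-3*w^2 - 4 - w)
= w^2 + w*(-1) - 9
C) w^2 + w*(-1) - 9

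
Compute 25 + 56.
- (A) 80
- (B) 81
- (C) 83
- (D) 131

25 + 56 = 81
B) 81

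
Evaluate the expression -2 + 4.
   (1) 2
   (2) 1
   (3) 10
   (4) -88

-2 + 4 = 2
1) 2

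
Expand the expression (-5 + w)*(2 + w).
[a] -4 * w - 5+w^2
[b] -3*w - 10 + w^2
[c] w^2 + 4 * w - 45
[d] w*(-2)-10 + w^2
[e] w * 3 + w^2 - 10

Expanding (-5 + w)*(2 + w):
= -3*w - 10 + w^2
b) -3*w - 10 + w^2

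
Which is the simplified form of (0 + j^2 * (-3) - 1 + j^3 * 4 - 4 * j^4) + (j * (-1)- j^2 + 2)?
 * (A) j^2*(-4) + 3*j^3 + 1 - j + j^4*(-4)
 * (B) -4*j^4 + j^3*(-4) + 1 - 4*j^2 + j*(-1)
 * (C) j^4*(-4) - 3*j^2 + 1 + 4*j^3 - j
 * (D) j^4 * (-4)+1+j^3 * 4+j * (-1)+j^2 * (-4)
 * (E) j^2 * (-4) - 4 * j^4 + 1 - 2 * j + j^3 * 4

Adding the polynomials and combining like terms:
(0 + j^2*(-3) - 1 + j^3*4 - 4*j^4) + (j*(-1) - j^2 + 2)
= j^4 * (-4)+1+j^3 * 4+j * (-1)+j^2 * (-4)
D) j^4 * (-4)+1+j^3 * 4+j * (-1)+j^2 * (-4)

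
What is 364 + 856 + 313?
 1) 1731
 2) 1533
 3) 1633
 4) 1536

First: 364 + 856 = 1220
Then: 1220 + 313 = 1533
2) 1533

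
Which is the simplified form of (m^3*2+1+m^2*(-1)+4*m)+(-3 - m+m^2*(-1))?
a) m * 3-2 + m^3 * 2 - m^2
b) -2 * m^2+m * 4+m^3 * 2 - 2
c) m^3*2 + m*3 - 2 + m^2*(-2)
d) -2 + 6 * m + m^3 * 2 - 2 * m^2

Adding the polynomials and combining like terms:
(m^3*2 + 1 + m^2*(-1) + 4*m) + (-3 - m + m^2*(-1))
= m^3*2 + m*3 - 2 + m^2*(-2)
c) m^3*2 + m*3 - 2 + m^2*(-2)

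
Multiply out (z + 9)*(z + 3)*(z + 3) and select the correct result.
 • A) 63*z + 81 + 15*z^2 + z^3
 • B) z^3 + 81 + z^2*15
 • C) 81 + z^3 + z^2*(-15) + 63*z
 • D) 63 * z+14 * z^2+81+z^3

Expanding (z + 9)*(z + 3)*(z + 3):
= 63*z + 81 + 15*z^2 + z^3
A) 63*z + 81 + 15*z^2 + z^3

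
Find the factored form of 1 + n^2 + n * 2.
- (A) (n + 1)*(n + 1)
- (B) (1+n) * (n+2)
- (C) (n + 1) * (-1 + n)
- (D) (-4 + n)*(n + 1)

We need to factor 1 + n^2 + n * 2.
The factored form is (n + 1)*(n + 1).
A) (n + 1)*(n + 1)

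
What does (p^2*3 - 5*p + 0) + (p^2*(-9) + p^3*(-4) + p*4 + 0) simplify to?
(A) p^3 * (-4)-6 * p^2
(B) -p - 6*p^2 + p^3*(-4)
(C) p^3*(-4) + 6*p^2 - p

Adding the polynomials and combining like terms:
(p^2*3 - 5*p + 0) + (p^2*(-9) + p^3*(-4) + p*4 + 0)
= -p - 6*p^2 + p^3*(-4)
B) -p - 6*p^2 + p^3*(-4)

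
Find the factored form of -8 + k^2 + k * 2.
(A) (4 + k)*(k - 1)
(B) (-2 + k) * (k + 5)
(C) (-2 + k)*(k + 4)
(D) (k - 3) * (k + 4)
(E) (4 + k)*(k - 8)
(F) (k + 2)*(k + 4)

We need to factor -8 + k^2 + k * 2.
The factored form is (-2 + k)*(k + 4).
C) (-2 + k)*(k + 4)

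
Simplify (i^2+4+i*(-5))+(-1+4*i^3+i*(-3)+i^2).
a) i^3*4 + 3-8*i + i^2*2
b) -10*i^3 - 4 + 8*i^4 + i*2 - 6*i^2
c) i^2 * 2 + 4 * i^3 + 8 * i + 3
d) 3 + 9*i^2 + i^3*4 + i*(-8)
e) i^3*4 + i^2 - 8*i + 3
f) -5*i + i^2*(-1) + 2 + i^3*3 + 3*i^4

Adding the polynomials and combining like terms:
(i^2 + 4 + i*(-5)) + (-1 + 4*i^3 + i*(-3) + i^2)
= i^3*4 + 3-8*i + i^2*2
a) i^3*4 + 3-8*i + i^2*2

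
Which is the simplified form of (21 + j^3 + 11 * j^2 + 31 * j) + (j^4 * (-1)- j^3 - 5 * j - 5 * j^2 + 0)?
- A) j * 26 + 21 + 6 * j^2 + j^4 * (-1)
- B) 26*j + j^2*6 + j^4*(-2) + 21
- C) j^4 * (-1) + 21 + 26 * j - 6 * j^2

Adding the polynomials and combining like terms:
(21 + j^3 + 11*j^2 + 31*j) + (j^4*(-1) - j^3 - 5*j - 5*j^2 + 0)
= j * 26 + 21 + 6 * j^2 + j^4 * (-1)
A) j * 26 + 21 + 6 * j^2 + j^4 * (-1)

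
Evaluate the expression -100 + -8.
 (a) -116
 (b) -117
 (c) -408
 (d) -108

-100 + -8 = -108
d) -108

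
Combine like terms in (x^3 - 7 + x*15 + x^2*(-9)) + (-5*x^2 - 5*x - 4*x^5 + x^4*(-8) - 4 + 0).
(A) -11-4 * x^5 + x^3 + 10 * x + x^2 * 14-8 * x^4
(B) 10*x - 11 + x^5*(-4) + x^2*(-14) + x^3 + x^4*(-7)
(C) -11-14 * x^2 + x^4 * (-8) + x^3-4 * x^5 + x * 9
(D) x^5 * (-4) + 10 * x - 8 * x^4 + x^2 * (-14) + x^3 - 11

Adding the polynomials and combining like terms:
(x^3 - 7 + x*15 + x^2*(-9)) + (-5*x^2 - 5*x - 4*x^5 + x^4*(-8) - 4 + 0)
= x^5 * (-4) + 10 * x - 8 * x^4 + x^2 * (-14) + x^3 - 11
D) x^5 * (-4) + 10 * x - 8 * x^4 + x^2 * (-14) + x^3 - 11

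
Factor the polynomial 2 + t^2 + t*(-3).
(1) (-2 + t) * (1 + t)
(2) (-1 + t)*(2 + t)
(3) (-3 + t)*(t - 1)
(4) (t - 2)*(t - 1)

We need to factor 2 + t^2 + t*(-3).
The factored form is (t - 2)*(t - 1).
4) (t - 2)*(t - 1)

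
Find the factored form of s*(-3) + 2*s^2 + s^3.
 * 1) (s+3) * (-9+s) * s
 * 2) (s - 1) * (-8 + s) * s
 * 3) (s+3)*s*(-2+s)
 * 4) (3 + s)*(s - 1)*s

We need to factor s*(-3) + 2*s^2 + s^3.
The factored form is (3 + s)*(s - 1)*s.
4) (3 + s)*(s - 1)*s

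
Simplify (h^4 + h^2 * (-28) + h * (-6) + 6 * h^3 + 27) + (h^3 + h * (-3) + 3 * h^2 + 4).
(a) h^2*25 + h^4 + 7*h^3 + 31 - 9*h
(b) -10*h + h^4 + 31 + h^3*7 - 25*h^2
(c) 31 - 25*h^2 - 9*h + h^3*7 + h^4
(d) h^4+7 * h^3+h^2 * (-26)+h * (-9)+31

Adding the polynomials and combining like terms:
(h^4 + h^2*(-28) + h*(-6) + 6*h^3 + 27) + (h^3 + h*(-3) + 3*h^2 + 4)
= 31 - 25*h^2 - 9*h + h^3*7 + h^4
c) 31 - 25*h^2 - 9*h + h^3*7 + h^4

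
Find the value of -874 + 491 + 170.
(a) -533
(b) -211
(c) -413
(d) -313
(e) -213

First: -874 + 491 = -383
Then: -383 + 170 = -213
e) -213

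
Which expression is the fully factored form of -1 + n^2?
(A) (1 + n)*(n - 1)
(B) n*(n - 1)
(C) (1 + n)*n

We need to factor -1 + n^2.
The factored form is (1 + n)*(n - 1).
A) (1 + n)*(n - 1)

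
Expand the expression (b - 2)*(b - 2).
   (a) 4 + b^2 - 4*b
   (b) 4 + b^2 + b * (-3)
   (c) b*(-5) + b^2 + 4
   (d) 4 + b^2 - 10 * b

Expanding (b - 2)*(b - 2):
= 4 + b^2 - 4*b
a) 4 + b^2 - 4*b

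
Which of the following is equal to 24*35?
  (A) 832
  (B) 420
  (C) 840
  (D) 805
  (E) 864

24 * 35 = 840
C) 840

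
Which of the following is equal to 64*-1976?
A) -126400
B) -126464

64 * -1976 = -126464
B) -126464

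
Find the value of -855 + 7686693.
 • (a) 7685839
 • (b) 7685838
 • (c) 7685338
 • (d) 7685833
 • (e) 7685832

-855 + 7686693 = 7685838
b) 7685838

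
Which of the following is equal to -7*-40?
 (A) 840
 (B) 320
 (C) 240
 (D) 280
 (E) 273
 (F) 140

-7 * -40 = 280
D) 280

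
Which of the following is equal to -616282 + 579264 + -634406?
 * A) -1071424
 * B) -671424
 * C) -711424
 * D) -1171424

First: -616282 + 579264 = -37018
Then: -37018 + -634406 = -671424
B) -671424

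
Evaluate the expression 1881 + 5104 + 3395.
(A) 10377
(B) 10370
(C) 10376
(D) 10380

First: 1881 + 5104 = 6985
Then: 6985 + 3395 = 10380
D) 10380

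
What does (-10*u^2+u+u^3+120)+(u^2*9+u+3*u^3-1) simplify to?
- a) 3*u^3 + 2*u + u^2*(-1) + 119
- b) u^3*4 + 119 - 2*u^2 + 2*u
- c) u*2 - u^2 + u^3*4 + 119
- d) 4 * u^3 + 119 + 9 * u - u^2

Adding the polynomials and combining like terms:
(-10*u^2 + u + u^3 + 120) + (u^2*9 + u + 3*u^3 - 1)
= u*2 - u^2 + u^3*4 + 119
c) u*2 - u^2 + u^3*4 + 119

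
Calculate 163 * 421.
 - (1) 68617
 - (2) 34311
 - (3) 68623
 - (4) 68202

163 * 421 = 68623
3) 68623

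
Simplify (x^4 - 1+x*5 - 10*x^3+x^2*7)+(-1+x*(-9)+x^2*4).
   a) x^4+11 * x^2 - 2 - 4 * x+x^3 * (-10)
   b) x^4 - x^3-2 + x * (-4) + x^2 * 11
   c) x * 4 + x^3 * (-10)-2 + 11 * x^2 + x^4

Adding the polynomials and combining like terms:
(x^4 - 1 + x*5 - 10*x^3 + x^2*7) + (-1 + x*(-9) + x^2*4)
= x^4+11 * x^2 - 2 - 4 * x+x^3 * (-10)
a) x^4+11 * x^2 - 2 - 4 * x+x^3 * (-10)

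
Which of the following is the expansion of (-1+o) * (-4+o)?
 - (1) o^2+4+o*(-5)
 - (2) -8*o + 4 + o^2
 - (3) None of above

Expanding (-1+o) * (-4+o):
= o^2+4+o*(-5)
1) o^2+4+o*(-5)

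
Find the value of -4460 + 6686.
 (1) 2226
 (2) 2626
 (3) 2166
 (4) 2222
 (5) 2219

-4460 + 6686 = 2226
1) 2226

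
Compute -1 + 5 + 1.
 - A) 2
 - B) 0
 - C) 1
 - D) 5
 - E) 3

First: -1 + 5 = 4
Then: 4 + 1 = 5
D) 5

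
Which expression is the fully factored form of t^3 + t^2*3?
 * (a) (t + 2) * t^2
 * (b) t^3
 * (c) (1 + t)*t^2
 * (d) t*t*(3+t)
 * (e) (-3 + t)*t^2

We need to factor t^3 + t^2*3.
The factored form is t*t*(3+t).
d) t*t*(3+t)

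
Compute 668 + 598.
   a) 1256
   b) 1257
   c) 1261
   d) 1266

668 + 598 = 1266
d) 1266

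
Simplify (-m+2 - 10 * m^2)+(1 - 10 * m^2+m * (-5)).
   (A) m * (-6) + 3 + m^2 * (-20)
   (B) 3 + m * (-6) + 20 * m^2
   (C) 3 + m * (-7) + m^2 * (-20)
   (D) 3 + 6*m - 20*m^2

Adding the polynomials and combining like terms:
(-m + 2 - 10*m^2) + (1 - 10*m^2 + m*(-5))
= m * (-6) + 3 + m^2 * (-20)
A) m * (-6) + 3 + m^2 * (-20)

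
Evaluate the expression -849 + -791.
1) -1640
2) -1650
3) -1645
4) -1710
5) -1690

-849 + -791 = -1640
1) -1640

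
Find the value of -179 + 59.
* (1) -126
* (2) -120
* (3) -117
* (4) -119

-179 + 59 = -120
2) -120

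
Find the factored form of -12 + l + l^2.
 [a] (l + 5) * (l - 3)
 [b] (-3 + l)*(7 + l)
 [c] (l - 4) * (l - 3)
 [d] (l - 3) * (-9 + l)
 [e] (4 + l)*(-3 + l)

We need to factor -12 + l + l^2.
The factored form is (4 + l)*(-3 + l).
e) (4 + l)*(-3 + l)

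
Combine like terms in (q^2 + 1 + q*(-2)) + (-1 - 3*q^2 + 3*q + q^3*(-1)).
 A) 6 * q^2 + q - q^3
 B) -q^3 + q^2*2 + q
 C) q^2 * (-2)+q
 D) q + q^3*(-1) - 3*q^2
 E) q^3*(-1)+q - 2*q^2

Adding the polynomials and combining like terms:
(q^2 + 1 + q*(-2)) + (-1 - 3*q^2 + 3*q + q^3*(-1))
= q^3*(-1)+q - 2*q^2
E) q^3*(-1)+q - 2*q^2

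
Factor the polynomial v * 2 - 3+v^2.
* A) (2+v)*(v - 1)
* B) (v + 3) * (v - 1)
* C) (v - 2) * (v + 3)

We need to factor v * 2 - 3+v^2.
The factored form is (v + 3) * (v - 1).
B) (v + 3) * (v - 1)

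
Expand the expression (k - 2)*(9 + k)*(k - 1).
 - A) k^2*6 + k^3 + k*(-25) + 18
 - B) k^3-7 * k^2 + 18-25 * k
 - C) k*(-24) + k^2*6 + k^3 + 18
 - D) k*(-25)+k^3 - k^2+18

Expanding (k - 2)*(9 + k)*(k - 1):
= k^2*6 + k^3 + k*(-25) + 18
A) k^2*6 + k^3 + k*(-25) + 18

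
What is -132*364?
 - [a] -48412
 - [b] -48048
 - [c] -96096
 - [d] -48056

-132 * 364 = -48048
b) -48048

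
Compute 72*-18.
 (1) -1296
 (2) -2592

72 * -18 = -1296
1) -1296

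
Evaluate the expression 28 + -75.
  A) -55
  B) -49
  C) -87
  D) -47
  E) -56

28 + -75 = -47
D) -47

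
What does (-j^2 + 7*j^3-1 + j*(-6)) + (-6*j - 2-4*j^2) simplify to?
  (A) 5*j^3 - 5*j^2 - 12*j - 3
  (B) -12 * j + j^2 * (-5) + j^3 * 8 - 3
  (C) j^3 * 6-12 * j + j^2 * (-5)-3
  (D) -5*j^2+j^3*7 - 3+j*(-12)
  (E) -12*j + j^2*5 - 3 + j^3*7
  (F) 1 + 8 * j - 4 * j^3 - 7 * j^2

Adding the polynomials and combining like terms:
(-j^2 + 7*j^3 - 1 + j*(-6)) + (-6*j - 2 - 4*j^2)
= -5*j^2+j^3*7 - 3+j*(-12)
D) -5*j^2+j^3*7 - 3+j*(-12)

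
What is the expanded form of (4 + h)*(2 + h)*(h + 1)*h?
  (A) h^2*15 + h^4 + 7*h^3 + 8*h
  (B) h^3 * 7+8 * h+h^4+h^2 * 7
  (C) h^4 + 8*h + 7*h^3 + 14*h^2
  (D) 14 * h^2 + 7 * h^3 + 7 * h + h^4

Expanding (4 + h)*(2 + h)*(h + 1)*h:
= h^4 + 8*h + 7*h^3 + 14*h^2
C) h^4 + 8*h + 7*h^3 + 14*h^2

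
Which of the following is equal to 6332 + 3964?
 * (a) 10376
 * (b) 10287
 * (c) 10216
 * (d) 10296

6332 + 3964 = 10296
d) 10296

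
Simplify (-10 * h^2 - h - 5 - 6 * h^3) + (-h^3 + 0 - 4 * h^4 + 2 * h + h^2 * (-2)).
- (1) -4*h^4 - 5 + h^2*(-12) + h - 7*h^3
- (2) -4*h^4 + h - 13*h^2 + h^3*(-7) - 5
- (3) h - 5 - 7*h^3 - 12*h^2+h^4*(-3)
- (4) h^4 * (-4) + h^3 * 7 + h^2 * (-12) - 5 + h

Adding the polynomials and combining like terms:
(-10*h^2 - h - 5 - 6*h^3) + (-h^3 + 0 - 4*h^4 + 2*h + h^2*(-2))
= -4*h^4 - 5 + h^2*(-12) + h - 7*h^3
1) -4*h^4 - 5 + h^2*(-12) + h - 7*h^3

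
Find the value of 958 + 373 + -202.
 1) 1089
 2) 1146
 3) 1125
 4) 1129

First: 958 + 373 = 1331
Then: 1331 + -202 = 1129
4) 1129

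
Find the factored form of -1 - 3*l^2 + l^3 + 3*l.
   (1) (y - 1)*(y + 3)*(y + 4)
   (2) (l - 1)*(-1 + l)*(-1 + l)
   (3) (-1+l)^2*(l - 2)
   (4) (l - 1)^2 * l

We need to factor -1 - 3*l^2 + l^3 + 3*l.
The factored form is (l - 1)*(-1 + l)*(-1 + l).
2) (l - 1)*(-1 + l)*(-1 + l)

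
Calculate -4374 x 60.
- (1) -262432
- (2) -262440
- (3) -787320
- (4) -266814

-4374 * 60 = -262440
2) -262440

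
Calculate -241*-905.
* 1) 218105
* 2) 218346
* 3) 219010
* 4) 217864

-241 * -905 = 218105
1) 218105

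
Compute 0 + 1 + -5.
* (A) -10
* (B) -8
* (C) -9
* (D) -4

First: 0 + 1 = 1
Then: 1 + -5 = -4
D) -4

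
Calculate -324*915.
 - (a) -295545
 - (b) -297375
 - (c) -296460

-324 * 915 = -296460
c) -296460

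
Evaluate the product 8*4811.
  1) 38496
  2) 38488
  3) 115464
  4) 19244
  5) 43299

8 * 4811 = 38488
2) 38488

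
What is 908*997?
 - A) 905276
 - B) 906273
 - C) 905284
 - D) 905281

908 * 997 = 905276
A) 905276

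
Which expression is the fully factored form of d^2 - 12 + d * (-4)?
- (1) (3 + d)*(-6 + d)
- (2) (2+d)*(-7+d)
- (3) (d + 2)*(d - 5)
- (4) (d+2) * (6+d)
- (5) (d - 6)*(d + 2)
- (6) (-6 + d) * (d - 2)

We need to factor d^2 - 12 + d * (-4).
The factored form is (d - 6)*(d + 2).
5) (d - 6)*(d + 2)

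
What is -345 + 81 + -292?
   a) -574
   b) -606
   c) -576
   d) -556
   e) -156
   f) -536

First: -345 + 81 = -264
Then: -264 + -292 = -556
d) -556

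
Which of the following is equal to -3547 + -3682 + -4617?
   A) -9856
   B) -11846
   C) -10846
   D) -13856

First: -3547 + -3682 = -7229
Then: -7229 + -4617 = -11846
B) -11846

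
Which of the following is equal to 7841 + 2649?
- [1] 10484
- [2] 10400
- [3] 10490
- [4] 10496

7841 + 2649 = 10490
3) 10490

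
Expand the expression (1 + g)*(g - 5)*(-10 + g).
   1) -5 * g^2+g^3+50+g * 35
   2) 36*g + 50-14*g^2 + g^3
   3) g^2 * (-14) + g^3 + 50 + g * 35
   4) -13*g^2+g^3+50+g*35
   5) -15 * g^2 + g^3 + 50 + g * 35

Expanding (1 + g)*(g - 5)*(-10 + g):
= g^2 * (-14) + g^3 + 50 + g * 35
3) g^2 * (-14) + g^3 + 50 + g * 35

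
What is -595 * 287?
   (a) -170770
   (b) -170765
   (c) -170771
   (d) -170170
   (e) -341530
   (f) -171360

-595 * 287 = -170765
b) -170765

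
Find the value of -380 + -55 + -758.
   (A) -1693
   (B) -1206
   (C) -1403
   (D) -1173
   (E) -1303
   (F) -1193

First: -380 + -55 = -435
Then: -435 + -758 = -1193
F) -1193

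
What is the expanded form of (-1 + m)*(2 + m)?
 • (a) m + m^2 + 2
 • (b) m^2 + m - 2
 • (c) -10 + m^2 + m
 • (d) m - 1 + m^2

Expanding (-1 + m)*(2 + m):
= m^2 + m - 2
b) m^2 + m - 2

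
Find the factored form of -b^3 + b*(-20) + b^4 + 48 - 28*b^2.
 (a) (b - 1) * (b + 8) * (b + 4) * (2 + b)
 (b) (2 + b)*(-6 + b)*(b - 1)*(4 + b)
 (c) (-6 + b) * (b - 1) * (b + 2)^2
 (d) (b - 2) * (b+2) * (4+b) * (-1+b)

We need to factor -b^3 + b*(-20) + b^4 + 48 - 28*b^2.
The factored form is (2 + b)*(-6 + b)*(b - 1)*(4 + b).
b) (2 + b)*(-6 + b)*(b - 1)*(4 + b)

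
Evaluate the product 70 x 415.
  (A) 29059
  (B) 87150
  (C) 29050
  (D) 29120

70 * 415 = 29050
C) 29050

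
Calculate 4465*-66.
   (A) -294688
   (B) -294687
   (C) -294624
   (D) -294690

4465 * -66 = -294690
D) -294690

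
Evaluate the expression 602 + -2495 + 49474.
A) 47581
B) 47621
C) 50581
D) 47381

First: 602 + -2495 = -1893
Then: -1893 + 49474 = 47581
A) 47581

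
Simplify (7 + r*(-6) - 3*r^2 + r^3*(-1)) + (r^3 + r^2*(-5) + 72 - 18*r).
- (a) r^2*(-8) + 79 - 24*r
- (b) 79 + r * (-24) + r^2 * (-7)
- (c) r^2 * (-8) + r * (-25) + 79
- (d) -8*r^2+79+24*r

Adding the polynomials and combining like terms:
(7 + r*(-6) - 3*r^2 + r^3*(-1)) + (r^3 + r^2*(-5) + 72 - 18*r)
= r^2*(-8) + 79 - 24*r
a) r^2*(-8) + 79 - 24*r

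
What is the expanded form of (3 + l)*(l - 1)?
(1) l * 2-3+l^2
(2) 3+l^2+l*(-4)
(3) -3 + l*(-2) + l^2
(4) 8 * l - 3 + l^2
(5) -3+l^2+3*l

Expanding (3 + l)*(l - 1):
= l * 2-3+l^2
1) l * 2-3+l^2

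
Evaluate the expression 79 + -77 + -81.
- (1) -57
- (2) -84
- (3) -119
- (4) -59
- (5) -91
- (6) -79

First: 79 + -77 = 2
Then: 2 + -81 = -79
6) -79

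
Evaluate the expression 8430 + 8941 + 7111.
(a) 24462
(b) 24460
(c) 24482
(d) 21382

First: 8430 + 8941 = 17371
Then: 17371 + 7111 = 24482
c) 24482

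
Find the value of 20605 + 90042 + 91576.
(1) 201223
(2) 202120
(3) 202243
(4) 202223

First: 20605 + 90042 = 110647
Then: 110647 + 91576 = 202223
4) 202223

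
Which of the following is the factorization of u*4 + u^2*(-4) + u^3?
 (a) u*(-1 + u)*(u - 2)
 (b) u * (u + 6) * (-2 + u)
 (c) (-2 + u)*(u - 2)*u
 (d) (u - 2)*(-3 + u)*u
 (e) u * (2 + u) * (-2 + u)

We need to factor u*4 + u^2*(-4) + u^3.
The factored form is (-2 + u)*(u - 2)*u.
c) (-2 + u)*(u - 2)*u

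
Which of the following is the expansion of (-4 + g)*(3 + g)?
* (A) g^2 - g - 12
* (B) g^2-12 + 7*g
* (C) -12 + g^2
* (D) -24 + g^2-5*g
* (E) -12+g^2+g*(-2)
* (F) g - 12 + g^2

Expanding (-4 + g)*(3 + g):
= g^2 - g - 12
A) g^2 - g - 12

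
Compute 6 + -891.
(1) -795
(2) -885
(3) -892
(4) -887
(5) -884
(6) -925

6 + -891 = -885
2) -885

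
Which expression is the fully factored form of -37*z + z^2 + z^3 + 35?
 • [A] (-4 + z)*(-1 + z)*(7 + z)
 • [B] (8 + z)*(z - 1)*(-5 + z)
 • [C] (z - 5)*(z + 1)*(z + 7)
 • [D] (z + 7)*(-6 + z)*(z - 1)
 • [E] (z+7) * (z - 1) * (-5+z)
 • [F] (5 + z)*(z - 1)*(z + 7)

We need to factor -37*z + z^2 + z^3 + 35.
The factored form is (z+7) * (z - 1) * (-5+z).
E) (z+7) * (z - 1) * (-5+z)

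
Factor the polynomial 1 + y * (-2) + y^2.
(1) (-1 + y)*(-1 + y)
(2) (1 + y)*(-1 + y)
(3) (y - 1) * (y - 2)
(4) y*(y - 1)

We need to factor 1 + y * (-2) + y^2.
The factored form is (-1 + y)*(-1 + y).
1) (-1 + y)*(-1 + y)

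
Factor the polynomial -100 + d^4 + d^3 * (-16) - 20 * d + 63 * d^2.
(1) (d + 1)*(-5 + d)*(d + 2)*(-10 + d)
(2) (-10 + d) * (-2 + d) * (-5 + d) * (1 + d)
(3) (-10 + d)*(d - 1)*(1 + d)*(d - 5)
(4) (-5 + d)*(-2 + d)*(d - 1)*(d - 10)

We need to factor -100 + d^4 + d^3 * (-16) - 20 * d + 63 * d^2.
The factored form is (-10 + d) * (-2 + d) * (-5 + d) * (1 + d).
2) (-10 + d) * (-2 + d) * (-5 + d) * (1 + d)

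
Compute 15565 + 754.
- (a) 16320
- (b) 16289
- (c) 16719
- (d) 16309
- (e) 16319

15565 + 754 = 16319
e) 16319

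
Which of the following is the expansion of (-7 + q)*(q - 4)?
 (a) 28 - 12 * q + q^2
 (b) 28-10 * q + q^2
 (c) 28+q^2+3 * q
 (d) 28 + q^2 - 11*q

Expanding (-7 + q)*(q - 4):
= 28 + q^2 - 11*q
d) 28 + q^2 - 11*q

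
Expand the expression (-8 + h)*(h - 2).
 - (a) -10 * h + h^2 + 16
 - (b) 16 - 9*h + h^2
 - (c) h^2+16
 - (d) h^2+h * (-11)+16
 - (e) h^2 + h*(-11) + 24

Expanding (-8 + h)*(h - 2):
= -10 * h + h^2 + 16
a) -10 * h + h^2 + 16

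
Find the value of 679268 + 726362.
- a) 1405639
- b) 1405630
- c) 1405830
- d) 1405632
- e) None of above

679268 + 726362 = 1405630
b) 1405630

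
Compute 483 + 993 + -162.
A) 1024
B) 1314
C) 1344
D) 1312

First: 483 + 993 = 1476
Then: 1476 + -162 = 1314
B) 1314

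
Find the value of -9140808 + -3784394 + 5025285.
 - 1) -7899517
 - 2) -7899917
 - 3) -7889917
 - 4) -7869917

First: -9140808 + -3784394 = -12925202
Then: -12925202 + 5025285 = -7899917
2) -7899917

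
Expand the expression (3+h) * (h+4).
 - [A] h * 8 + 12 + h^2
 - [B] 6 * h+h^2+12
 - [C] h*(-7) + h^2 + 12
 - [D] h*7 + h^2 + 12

Expanding (3+h) * (h+4):
= h*7 + h^2 + 12
D) h*7 + h^2 + 12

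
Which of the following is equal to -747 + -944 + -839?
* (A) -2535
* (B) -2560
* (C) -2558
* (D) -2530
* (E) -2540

First: -747 + -944 = -1691
Then: -1691 + -839 = -2530
D) -2530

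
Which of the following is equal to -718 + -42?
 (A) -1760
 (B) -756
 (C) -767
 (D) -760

-718 + -42 = -760
D) -760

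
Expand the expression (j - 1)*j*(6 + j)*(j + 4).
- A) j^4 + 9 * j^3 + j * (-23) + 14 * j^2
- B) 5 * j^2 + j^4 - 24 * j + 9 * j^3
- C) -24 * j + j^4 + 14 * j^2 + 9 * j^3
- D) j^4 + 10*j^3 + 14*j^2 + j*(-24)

Expanding (j - 1)*j*(6 + j)*(j + 4):
= -24 * j + j^4 + 14 * j^2 + 9 * j^3
C) -24 * j + j^4 + 14 * j^2 + 9 * j^3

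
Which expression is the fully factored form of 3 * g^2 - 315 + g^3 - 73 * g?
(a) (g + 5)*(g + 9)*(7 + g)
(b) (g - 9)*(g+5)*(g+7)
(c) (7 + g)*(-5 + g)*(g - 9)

We need to factor 3 * g^2 - 315 + g^3 - 73 * g.
The factored form is (g - 9)*(g+5)*(g+7).
b) (g - 9)*(g+5)*(g+7)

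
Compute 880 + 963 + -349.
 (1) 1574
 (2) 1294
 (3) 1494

First: 880 + 963 = 1843
Then: 1843 + -349 = 1494
3) 1494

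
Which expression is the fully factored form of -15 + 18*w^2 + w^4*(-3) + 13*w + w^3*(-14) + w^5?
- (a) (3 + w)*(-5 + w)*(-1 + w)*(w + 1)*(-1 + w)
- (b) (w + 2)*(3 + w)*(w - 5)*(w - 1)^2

We need to factor -15 + 18*w^2 + w^4*(-3) + 13*w + w^3*(-14) + w^5.
The factored form is (3 + w)*(-5 + w)*(-1 + w)*(w + 1)*(-1 + w).
a) (3 + w)*(-5 + w)*(-1 + w)*(w + 1)*(-1 + w)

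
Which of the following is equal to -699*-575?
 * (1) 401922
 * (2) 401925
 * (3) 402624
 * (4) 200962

-699 * -575 = 401925
2) 401925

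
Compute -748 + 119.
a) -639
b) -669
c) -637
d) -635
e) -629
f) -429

-748 + 119 = -629
e) -629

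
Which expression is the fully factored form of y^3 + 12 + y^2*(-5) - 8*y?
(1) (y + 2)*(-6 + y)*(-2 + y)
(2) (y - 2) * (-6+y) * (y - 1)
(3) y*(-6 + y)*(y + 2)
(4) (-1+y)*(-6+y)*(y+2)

We need to factor y^3 + 12 + y^2*(-5) - 8*y.
The factored form is (-1+y)*(-6+y)*(y+2).
4) (-1+y)*(-6+y)*(y+2)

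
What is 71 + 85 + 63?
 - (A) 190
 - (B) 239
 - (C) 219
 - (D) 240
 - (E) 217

First: 71 + 85 = 156
Then: 156 + 63 = 219
C) 219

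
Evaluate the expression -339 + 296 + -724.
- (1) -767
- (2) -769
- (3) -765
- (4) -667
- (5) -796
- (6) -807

First: -339 + 296 = -43
Then: -43 + -724 = -767
1) -767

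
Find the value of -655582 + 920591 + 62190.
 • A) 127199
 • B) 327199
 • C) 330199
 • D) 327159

First: -655582 + 920591 = 265009
Then: 265009 + 62190 = 327199
B) 327199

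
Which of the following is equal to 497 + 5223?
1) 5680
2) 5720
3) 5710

497 + 5223 = 5720
2) 5720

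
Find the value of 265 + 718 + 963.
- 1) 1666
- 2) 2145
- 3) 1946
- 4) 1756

First: 265 + 718 = 983
Then: 983 + 963 = 1946
3) 1946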